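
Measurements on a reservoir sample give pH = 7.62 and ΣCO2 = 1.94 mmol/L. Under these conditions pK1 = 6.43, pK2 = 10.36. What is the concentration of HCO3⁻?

[HCO3⁻] = 1.82 mmol/L

α₁ = 1 / (1 + [H⁺]/K1 + K2/[H⁺]) = 1 / (1 + 10^-1.19 + 10^-2.74)
   = 1 / (1 + 0.064565 + 0.0018197) = 1/1.0664 = 0.9377
[HCO3⁻] = α₁ × DIC = 0.9377 × 1.94 = 1.82 mmol/L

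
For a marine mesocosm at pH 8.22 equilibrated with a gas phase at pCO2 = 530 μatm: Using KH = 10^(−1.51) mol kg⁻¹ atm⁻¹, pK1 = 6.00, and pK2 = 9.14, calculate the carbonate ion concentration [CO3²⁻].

[CO2*] = KH · pCO2 = 10^(−1.51) × 530×10^-6 = 1.638×10^-5 mol/kg
α₀ = 1/(1 + K1/[H⁺] + K1K2/[H⁺]²) = 1/(1 + 10^+2.22 + 10^+1.30) = 0.005350
DIC = [CO2*]/α₀ = 1.638×10^-5 / 0.005350 = 3.061 mmol/kg
[CO3²⁻] = α₂·DIC; α₂ = 0.1067, so [CO3²⁻] = 0.1067 × 3.061 = 0.327 mmol/kg

[CO3²⁻] = 0.327 mmol/kg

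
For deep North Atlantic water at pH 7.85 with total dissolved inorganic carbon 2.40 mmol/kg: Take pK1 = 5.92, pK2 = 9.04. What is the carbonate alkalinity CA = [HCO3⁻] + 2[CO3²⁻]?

CA = [HCO3⁻] + 2[CO3²⁻] = (α₁ + 2α₂)·DIC
At pH 7.85: [H⁺]/K1 = 10^-1.93 = 0.011749, K2/[H⁺] = 10^-1.19 = 0.064565
α₁ = 1/(1 + 0.011749 + 0.064565) = 1/1.0763 = 0.9291; α₂ = α₁·K2/[H⁺] = 0.05999
α₁ + 2α₂ = 1.0491
CA = 1.0491 × 2.40 = 2.52 mmol/kg

CA = 2.52 mmol/kg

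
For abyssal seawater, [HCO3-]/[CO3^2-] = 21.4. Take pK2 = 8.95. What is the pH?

pH = 7.62

From K2 = [H⁺][CO3^2-]/[HCO3-]:  pH = pK2 − log₁₀([HCO3-]/[CO3^2-])
log₁₀(21.4) = +1.330
pH = 8.95 − (+1.330) = 7.62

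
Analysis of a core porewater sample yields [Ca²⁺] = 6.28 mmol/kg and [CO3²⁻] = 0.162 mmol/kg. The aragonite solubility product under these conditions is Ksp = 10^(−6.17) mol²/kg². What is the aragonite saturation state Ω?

Ω = 1.50

Ksp = 10^(−6.17) = 6.761×10^-7
Ω = [Ca²⁺][CO3²⁻]/Ksp = (6.28×10^-3)(0.162×10^-3) / 6.761×10^-7 = 1.50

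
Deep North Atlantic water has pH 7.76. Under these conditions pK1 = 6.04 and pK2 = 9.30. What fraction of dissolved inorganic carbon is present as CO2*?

α₀ = 0.0182

α₀ = 1 / (1 + K1/[H⁺] + K1K2/[H⁺]²) = 1 / (1 + 10^+1.72 + 10^+0.18)
   = 1 / (1 + 52.481 + 1.5136) = 1/54.994 = 0.01818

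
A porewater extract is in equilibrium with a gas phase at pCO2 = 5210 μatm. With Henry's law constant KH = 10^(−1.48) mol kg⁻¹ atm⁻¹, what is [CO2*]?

KH = 10^(−1.48) = 3.311×10^-2 mol kg⁻¹ atm⁻¹
[CO2*] = KH · pCO2 = 3.311×10^-2 × 5210×10^-6 atm = 1.73×10^-4 mol/kg

[CO2*] = 173 μmol/kg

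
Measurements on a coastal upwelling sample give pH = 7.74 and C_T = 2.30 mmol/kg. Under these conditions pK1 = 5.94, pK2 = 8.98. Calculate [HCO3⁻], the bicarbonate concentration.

α₁ = 1 / (1 + [H⁺]/K1 + K2/[H⁺]) = 1 / (1 + 10^-1.80 + 10^-1.24)
   = 1 / (1 + 0.015849 + 0.057544) = 1/1.0734 = 0.9316
[HCO3⁻] = α₁ × DIC = 0.9316 × 2.30 = 2.14 mmol/kg

[HCO3⁻] = 2.14 mmol/kg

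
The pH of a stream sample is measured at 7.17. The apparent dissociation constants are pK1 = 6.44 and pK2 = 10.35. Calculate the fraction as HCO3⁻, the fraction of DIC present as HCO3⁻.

α₁ = 0.843

α₁ = 1 / (1 + [H⁺]/K1 + K2/[H⁺]) = 1 / (1 + 10^-0.73 + 10^-3.18)
   = 1 / (1 + 0.18621 + 0.00066069) = 1/1.1869 = 0.8426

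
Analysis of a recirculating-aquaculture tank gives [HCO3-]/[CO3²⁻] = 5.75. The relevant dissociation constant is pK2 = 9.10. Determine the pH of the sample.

pH = 8.34

From K2 = [H⁺][CO3²⁻]/[HCO3-]:  pH = pK2 − log₁₀([HCO3-]/[CO3²⁻])
log₁₀(5.75) = +0.760
pH = 9.10 − (+0.760) = 8.34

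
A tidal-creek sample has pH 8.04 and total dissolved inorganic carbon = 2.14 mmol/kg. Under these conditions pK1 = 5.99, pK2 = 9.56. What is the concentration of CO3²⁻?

[CO3²⁻] = 0.0622 mmol/kg

α₂ = 1 / (1 + [H⁺]/K2 + [H⁺]²/(K1K2)) = 1 / (1 + 10^+1.52 + 10^-0.53)
   = 1 / (1 + 33.113 + 0.29512) = 1/34.408 = 0.02906
[CO3²⁻] = α₂ × DIC = 0.02906 × 2.14 = 0.0622 mmol/kg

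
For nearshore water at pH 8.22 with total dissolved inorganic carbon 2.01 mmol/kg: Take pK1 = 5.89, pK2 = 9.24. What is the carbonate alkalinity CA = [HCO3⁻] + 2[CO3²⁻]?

CA = [HCO3⁻] + 2[CO3²⁻] = (α₁ + 2α₂)·DIC
At pH 8.22: [H⁺]/K1 = 10^-2.33 = 0.0046774, K2/[H⁺] = 10^-1.02 = 0.095499
α₁ = 1/(1 + 0.0046774 + 0.095499) = 1/1.1002 = 0.9089; α₂ = α₁·K2/[H⁺] = 0.08680
α₁ + 2α₂ = 1.0826
CA = 1.0826 × 2.01 = 2.18 mmol/kg

CA = 2.18 mmol/kg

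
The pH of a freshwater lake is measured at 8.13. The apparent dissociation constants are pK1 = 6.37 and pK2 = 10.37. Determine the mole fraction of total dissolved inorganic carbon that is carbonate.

α₂ = 0.00562

α₂ = 1 / (1 + [H⁺]/K2 + [H⁺]²/(K1K2)) = 1 / (1 + 10^+2.24 + 10^+0.48)
   = 1 / (1 + 173.78 + 3.0200) = 1/177.80 = 0.005624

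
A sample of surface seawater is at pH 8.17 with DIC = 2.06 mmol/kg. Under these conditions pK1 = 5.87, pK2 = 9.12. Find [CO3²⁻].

α₂ = 1 / (1 + [H⁺]/K2 + [H⁺]²/(K1K2)) = 1 / (1 + 10^+0.95 + 10^-1.35)
   = 1 / (1 + 8.9125 + 0.044668) = 1/9.9572 = 0.1004
[CO3²⁻] = α₂ × DIC = 0.1004 × 2.06 = 0.207 mmol/kg

[CO3²⁻] = 0.207 mmol/kg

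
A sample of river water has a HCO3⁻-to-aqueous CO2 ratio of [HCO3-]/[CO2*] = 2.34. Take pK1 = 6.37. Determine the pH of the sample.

From K1 = [H⁺][HCO3-]/[CO2*]:  pH = pK1 + log₁₀([HCO3-]/[CO2*])
log₁₀(2.34) = +0.369
pH = 6.37 + (+0.369) = 6.74

pH = 6.74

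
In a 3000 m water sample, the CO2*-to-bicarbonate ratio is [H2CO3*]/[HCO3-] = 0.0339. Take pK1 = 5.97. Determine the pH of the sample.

From K1 = [H⁺][HCO3-]/[H2CO3*]:  pH = pK1 − log₁₀([H2CO3*]/[HCO3-])
log₁₀(0.0339) = -1.470
pH = 5.97 − (-1.470) = 7.44

pH = 7.44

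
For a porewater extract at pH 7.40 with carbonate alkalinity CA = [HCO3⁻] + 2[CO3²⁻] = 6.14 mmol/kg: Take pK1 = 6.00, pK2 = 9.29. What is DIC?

CA = [HCO3⁻] + 2[CO3²⁻] = (α₁ + 2α₂)·DIC
At pH 7.40: [H⁺]/K1 = 10^-1.40 = 0.039811, K2/[H⁺] = 10^-1.89 = 0.012882
α₁ = 1/(1 + 0.039811 + 0.012882) = 1/1.0527 = 0.9499; α₂ = α₁·K2/[H⁺] = 0.01224
α₁ + 2α₂ = 0.9744
DIC = CA / (α₁ + 2α₂) = 6.14 / 0.9744 = 6.30 mmol/kg

DIC = 6.30 mmol/kg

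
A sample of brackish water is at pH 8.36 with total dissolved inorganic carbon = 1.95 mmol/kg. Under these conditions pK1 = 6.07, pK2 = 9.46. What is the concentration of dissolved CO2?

α₀ = 1 / (1 + K1/[H⁺] + K1K2/[H⁺]²) = 1 / (1 + 10^+2.29 + 10^+1.19)
   = 1 / (1 + 194.98 + 15.488) = 1/211.47 = 0.004729
[CO2*] = α₀ × DIC = 0.004729 × 1.95 = 0.00922 mmol/kg = 9.22 μmol/kg

[CO2*] = 9.22 μmol/kg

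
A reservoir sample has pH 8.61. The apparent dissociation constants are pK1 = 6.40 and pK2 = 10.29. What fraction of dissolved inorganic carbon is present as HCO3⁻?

α₁ = 0.974

α₁ = 1 / (1 + [H⁺]/K1 + K2/[H⁺]) = 1 / (1 + 10^-2.21 + 10^-1.68)
   = 1 / (1 + 0.0061660 + 0.020893) = 1/1.0271 = 0.9737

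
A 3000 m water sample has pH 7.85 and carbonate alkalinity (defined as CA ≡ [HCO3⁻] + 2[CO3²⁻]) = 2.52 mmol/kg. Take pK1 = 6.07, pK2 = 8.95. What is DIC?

CA = [HCO3⁻] + 2[CO3²⁻] = (α₁ + 2α₂)·DIC
At pH 7.85: [H⁺]/K1 = 10^-1.78 = 0.016596, K2/[H⁺] = 10^-1.10 = 0.079433
α₁ = 1/(1 + 0.016596 + 0.079433) = 1/1.0960 = 0.9124; α₂ = α₁·K2/[H⁺] = 0.07247
α₁ + 2α₂ = 1.0573
DIC = CA / (α₁ + 2α₂) = 2.52 / 1.0573 = 2.38 mmol/kg

DIC = 2.38 mmol/kg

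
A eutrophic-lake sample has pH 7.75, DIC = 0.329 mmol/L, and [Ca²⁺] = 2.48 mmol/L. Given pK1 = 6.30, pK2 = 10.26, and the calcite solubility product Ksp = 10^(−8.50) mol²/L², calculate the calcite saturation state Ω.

α₂ = 1 / (1 + [H⁺]/K2 + [H⁺]²/(K1K2)) = 1 / (1 + 10^+2.51 + 10^+1.06)
   = 1 / (1 + 323.59 + 11.482) = 1/336.08 = 0.002976
[CO3²⁻] = α₂ × DIC = 0.002976 × 0.329 = 0.0009789 mmol/L = 0.9789 μmol/L
Ksp = 10^(−8.50) = 3.162×10^-9
Ω = [Ca²⁺][CO3²⁻]/Ksp = (2.48×10^-3)(9.789×10^-7) / 3.162×10^-9 = 0.768

Ω = 0.768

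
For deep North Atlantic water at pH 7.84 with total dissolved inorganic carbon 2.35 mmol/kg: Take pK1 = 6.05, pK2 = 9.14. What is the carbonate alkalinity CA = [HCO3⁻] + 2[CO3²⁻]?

CA = [HCO3⁻] + 2[CO3²⁻] = (α₁ + 2α₂)·DIC
At pH 7.84: [H⁺]/K1 = 10^-1.79 = 0.016218, K2/[H⁺] = 10^-1.30 = 0.050119
α₁ = 1/(1 + 0.016218 + 0.050119) = 1/1.0663 = 0.9378; α₂ = α₁·K2/[H⁺] = 0.04700
α₁ + 2α₂ = 1.0318
CA = 1.0318 × 2.35 = 2.42 mmol/kg

CA = 2.42 mmol/kg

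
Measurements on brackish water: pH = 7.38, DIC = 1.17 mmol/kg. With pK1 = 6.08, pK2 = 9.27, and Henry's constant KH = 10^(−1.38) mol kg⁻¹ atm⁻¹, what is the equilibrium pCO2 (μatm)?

α₀ = 1 / (1 + K1/[H⁺] + K1K2/[H⁺]²) = 1 / (1 + 10^+1.30 + 10^-0.59)
   = 1 / (1 + 19.953 + 0.25704) = 1/21.210 = 0.04715
[CO2*] = α₀ × DIC = 0.04715 × 1.17 = 0.05516 mmol/kg
pCO2 = [CO2*]/KH = 5.516×10^-5 / 4.169×10^-2 = 1320 μatm

pCO2 = 1320 μatm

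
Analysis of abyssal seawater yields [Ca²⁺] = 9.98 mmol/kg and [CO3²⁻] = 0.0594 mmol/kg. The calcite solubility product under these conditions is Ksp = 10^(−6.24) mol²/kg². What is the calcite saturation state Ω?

Ω = 1.03

Ksp = 10^(−6.24) = 5.754×10^-7
Ω = [Ca²⁺][CO3²⁻]/Ksp = (9.98×10^-3)(0.0594×10^-3) / 5.754×10^-7 = 1.03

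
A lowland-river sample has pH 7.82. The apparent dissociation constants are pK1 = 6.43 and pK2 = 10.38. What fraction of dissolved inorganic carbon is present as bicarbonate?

α₁ = 0.958

α₁ = 1 / (1 + [H⁺]/K1 + K2/[H⁺]) = 1 / (1 + 10^-1.39 + 10^-2.56)
   = 1 / (1 + 0.040738 + 0.0027542) = 1/1.0435 = 0.9583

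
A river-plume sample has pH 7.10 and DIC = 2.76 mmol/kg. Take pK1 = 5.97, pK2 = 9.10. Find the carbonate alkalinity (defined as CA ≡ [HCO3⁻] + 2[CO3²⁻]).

CA = 2.60 mmol/kg

CA = [HCO3⁻] + 2[CO3²⁻] = (α₁ + 2α₂)·DIC
At pH 7.10: [H⁺]/K1 = 10^-1.13 = 0.074131, K2/[H⁺] = 10^-2.00 = 0.010000
α₁ = 1/(1 + 0.074131 + 0.010000) = 1/1.0841 = 0.9224; α₂ = α₁·K2/[H⁺] = 0.009224
α₁ + 2α₂ = 0.9408
CA = 0.9408 × 2.76 = 2.60 mmol/kg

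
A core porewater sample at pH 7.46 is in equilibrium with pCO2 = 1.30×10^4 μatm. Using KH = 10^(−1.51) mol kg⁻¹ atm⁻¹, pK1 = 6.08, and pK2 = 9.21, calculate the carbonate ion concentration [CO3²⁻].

[CO2*] = KH · pCO2 = 10^(−1.51) × 1.30×10^4×10^-6 = 4.017×10^-4 mol/kg
α₀ = 1/(1 + K1/[H⁺] + K1K2/[H⁺]²) = 1/(1 + 10^+1.38 + 10^-0.37) = 0.03935
DIC = [CO2*]/α₀ = 4.017×10^-4 / 0.03935 = 10.21 mmol/kg
[CO3²⁻] = α₂·DIC; α₂ = 0.01678, so [CO3²⁻] = 0.01678 × 10.21 = 0.171 mmol/kg

[CO3²⁻] = 0.171 mmol/kg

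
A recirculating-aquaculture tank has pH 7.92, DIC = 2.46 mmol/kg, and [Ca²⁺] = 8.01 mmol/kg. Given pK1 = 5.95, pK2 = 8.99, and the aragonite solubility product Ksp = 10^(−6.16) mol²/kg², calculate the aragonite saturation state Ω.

α₂ = 1 / (1 + [H⁺]/K2 + [H⁺]²/(K1K2)) = 1 / (1 + 10^+1.07 + 10^-0.90)
   = 1 / (1 + 11.749 + 0.12589) = 1/12.875 = 0.07767
[CO3²⁻] = α₂ × DIC = 0.07767 × 2.46 = 0.1911 mmol/kg
Ksp = 10^(−6.16) = 6.918×10^-7
Ω = [Ca²⁺][CO3²⁻]/Ksp = (8.01×10^-3)(1.911×10^-4) / 6.918×10^-7 = 2.21

Ω = 2.21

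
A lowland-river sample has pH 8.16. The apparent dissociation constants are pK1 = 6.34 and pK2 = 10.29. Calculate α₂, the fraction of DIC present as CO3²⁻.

α₂ = 0.00725

α₂ = 1 / (1 + [H⁺]/K2 + [H⁺]²/(K1K2)) = 1 / (1 + 10^+2.13 + 10^+0.31)
   = 1 / (1 + 134.90 + 2.0417) = 1/137.94 = 0.007250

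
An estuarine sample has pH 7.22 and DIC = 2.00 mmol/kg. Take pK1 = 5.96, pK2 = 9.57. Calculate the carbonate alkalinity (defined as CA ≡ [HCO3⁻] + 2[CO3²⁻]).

CA = [HCO3⁻] + 2[CO3²⁻] = (α₁ + 2α₂)·DIC
At pH 7.22: [H⁺]/K1 = 10^-1.26 = 0.054954, K2/[H⁺] = 10^-2.35 = 0.0044668
α₁ = 1/(1 + 0.054954 + 0.0044668) = 1/1.0594 = 0.9439; α₂ = α₁·K2/[H⁺] = 0.004216
α₁ + 2α₂ = 0.9523
CA = 0.9523 × 2.00 = 1.90 mmol/kg

CA = 1.90 mmol/kg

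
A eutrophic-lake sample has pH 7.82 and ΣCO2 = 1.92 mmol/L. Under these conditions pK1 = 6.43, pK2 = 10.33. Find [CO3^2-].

α₂ = 1 / (1 + [H⁺]/K2 + [H⁺]²/(K1K2)) = 1 / (1 + 10^+2.51 + 10^+1.12)
   = 1 / (1 + 323.59 + 13.183) = 1/337.78 = 0.002961
[CO3²⁻] = α₂ × DIC = 0.002961 × 1.92 = 0.00568 mmol/L = 5.68 μmol/L

[CO3²⁻] = 5.68 μmol/L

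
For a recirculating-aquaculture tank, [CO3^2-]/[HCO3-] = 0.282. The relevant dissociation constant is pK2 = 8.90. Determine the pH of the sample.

pH = 8.35

From K2 = [H⁺][CO3^2-]/[HCO3-]:  pH = pK2 + log₁₀([CO3^2-]/[HCO3-])
log₁₀(0.282) = -0.550
pH = 8.90 + (-0.550) = 8.35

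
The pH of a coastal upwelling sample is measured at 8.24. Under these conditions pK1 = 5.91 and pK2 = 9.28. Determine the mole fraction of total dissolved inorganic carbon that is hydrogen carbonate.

α₁ = 0.913

α₁ = 1 / (1 + [H⁺]/K1 + K2/[H⁺]) = 1 / (1 + 10^-2.33 + 10^-1.04)
   = 1 / (1 + 0.0046774 + 0.091201) = 1/1.0959 = 0.9125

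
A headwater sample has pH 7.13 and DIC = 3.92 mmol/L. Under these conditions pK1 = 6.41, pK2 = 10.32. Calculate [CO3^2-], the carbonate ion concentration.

α₂ = 1 / (1 + [H⁺]/K2 + [H⁺]²/(K1K2)) = 1 / (1 + 10^+3.19 + 10^+2.47)
   = 1 / (1 + 1548.8 + 295.12) = 1/1844.9 = 0.0005420
[CO3²⁻] = α₂ × DIC = 0.0005420 × 3.92 = 0.00212 mmol/L = 2.12 μmol/L

[CO3²⁻] = 2.12 μmol/L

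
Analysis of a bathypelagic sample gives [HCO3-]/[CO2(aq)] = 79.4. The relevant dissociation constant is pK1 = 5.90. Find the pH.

pH = 7.80

From K1 = [H⁺][HCO3-]/[CO2(aq)]:  pH = pK1 + log₁₀([HCO3-]/[CO2(aq)])
log₁₀(79.4) = +1.900
pH = 5.90 + (+1.900) = 7.80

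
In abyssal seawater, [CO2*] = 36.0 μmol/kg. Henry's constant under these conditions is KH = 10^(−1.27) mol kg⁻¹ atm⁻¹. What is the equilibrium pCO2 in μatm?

pCO2 = 670 μatm

KH = 10^(−1.27) = 5.370×10^-2 mol kg⁻¹ atm⁻¹
pCO2 = [CO2*]/KH = 36.0×10^-6 / 5.370×10^-2 = 6.70×10^-4 atm = 670 μatm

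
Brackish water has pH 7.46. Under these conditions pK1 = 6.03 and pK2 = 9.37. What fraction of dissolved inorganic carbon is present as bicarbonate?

α₁ = 1 / (1 + [H⁺]/K1 + K2/[H⁺]) = 1 / (1 + 10^-1.43 + 10^-1.91)
   = 1 / (1 + 0.037154 + 0.012303) = 1/1.0495 = 0.9529

α₁ = 0.953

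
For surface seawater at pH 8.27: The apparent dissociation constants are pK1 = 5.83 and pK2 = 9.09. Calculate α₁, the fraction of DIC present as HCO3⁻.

α₁ = 0.866

α₁ = 1 / (1 + [H⁺]/K1 + K2/[H⁺]) = 1 / (1 + 10^-2.44 + 10^-0.82)
   = 1 / (1 + 0.0036308 + 0.15136) = 1/1.1550 = 0.8658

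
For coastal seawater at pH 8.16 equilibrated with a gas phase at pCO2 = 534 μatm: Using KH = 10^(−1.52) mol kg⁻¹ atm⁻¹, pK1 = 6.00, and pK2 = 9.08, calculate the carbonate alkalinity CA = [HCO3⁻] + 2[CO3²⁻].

[CO2*] = KH · pCO2 = 10^(−1.52) × 534×10^-6 = 1.613×10^-5 mol/kg
α₀ = 1/(1 + K1/[H⁺] + K1K2/[H⁺]²) = 1/(1 + 10^+2.16 + 10^+1.24) = 0.006138
DIC = [CO2*]/α₀ = 1.613×10^-5 / 0.006138 = 2.627 mmol/kg
CA = (α₁ + 2α₂)·DIC = (0.8872 + 2×0.1067) × 2.627 = 2.89 mmol/kg

CA = 2.89 mmol/kg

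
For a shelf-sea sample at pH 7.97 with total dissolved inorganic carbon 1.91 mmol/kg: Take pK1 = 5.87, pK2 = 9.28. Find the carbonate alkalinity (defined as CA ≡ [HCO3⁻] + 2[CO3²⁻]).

CA = 1.98 mmol/kg

CA = [HCO3⁻] + 2[CO3²⁻] = (α₁ + 2α₂)·DIC
At pH 7.97: [H⁺]/K1 = 10^-2.10 = 0.0079433, K2/[H⁺] = 10^-1.31 = 0.048978
α₁ = 1/(1 + 0.0079433 + 0.048978) = 1/1.0569 = 0.9461; α₂ = α₁·K2/[H⁺] = 0.04634
α₁ + 2α₂ = 1.0388
CA = 1.0388 × 1.91 = 1.98 mmol/kg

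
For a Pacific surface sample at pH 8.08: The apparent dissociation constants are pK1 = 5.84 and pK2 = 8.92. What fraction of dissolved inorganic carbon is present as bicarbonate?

α₁ = 0.869

α₁ = 1 / (1 + [H⁺]/K1 + K2/[H⁺]) = 1 / (1 + 10^-2.24 + 10^-0.84)
   = 1 / (1 + 0.0057544 + 0.14454) = 1/1.1503 = 0.8693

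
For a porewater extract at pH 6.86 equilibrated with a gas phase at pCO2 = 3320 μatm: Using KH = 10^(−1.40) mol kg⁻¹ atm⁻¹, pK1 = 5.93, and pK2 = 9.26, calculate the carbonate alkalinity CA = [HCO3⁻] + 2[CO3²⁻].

CA = 1.13 mmol/kg

[CO2*] = KH · pCO2 = 10^(−1.40) × 3320×10^-6 = 1.322×10^-4 mol/kg
α₀ = 1/(1 + K1/[H⁺] + K1K2/[H⁺]²) = 1/(1 + 10^+0.93 + 10^-1.47) = 0.1048
DIC = [CO2*]/α₀ = 1.322×10^-4 / 0.1048 = 1.262 mmol/kg
CA = (α₁ + 2α₂)·DIC = (0.8917 + 2×0.003550) × 1.262 = 1.13 mmol/kg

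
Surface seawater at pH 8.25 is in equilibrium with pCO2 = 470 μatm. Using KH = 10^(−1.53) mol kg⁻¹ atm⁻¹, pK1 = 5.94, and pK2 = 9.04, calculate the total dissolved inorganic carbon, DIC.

DIC = 3.31 mmol/kg

[CO2*] = KH · pCO2 = 10^(−1.53) × 470×10^-6 = 1.387×10^-5 mol/kg
α₀ = 1/(1 + K1/[H⁺] + K1K2/[H⁺]²) = 1/(1 + 10^+2.31 + 10^+1.52) = 0.004197
DIC = [CO2*]/α₀ = 1.387×10^-5 / 0.004197 = 3.31 mmol/kg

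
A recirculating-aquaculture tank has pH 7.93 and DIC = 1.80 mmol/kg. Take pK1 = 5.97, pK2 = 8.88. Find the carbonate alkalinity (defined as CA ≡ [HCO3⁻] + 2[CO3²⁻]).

CA = 1.96 mmol/kg

CA = [HCO3⁻] + 2[CO3²⁻] = (α₁ + 2α₂)·DIC
At pH 7.93: [H⁺]/K1 = 10^-1.96 = 0.010965, K2/[H⁺] = 10^-0.95 = 0.11220
α₁ = 1/(1 + 0.010965 + 0.11220) = 1/1.1232 = 0.8903; α₂ = α₁·K2/[H⁺] = 0.09990
α₁ + 2α₂ = 1.0901
CA = 1.0901 × 1.80 = 1.96 mmol/kg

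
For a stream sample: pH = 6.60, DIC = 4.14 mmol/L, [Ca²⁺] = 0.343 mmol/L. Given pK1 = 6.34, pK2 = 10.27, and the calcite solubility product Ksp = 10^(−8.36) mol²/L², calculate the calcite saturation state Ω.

Ω = 0.0449

α₂ = 1 / (1 + [H⁺]/K2 + [H⁺]²/(K1K2)) = 1 / (1 + 10^+3.67 + 10^+3.41)
   = 1 / (1 + 4677.4 + 2570.4) = 1/7248.7 = 0.0001380
[CO3²⁻] = α₂ × DIC = 0.0001380 × 4.14 = 0.0005711 mmol/L = 0.5711 μmol/L
Ksp = 10^(−8.36) = 4.365×10^-9
Ω = [Ca²⁺][CO3²⁻]/Ksp = (0.343×10^-3)(5.711×10^-7) / 4.365×10^-9 = 0.0449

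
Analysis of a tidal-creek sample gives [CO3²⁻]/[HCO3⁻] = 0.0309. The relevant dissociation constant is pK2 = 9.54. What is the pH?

From K2 = [H⁺][CO3²⁻]/[HCO3⁻]:  pH = pK2 + log₁₀([CO3²⁻]/[HCO3⁻])
log₁₀(0.0309) = -1.510
pH = 9.54 + (-1.510) = 8.03

pH = 8.03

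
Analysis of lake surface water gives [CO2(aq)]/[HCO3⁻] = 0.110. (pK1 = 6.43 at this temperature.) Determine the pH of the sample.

pH = 7.39

From K1 = [H⁺][HCO3⁻]/[CO2(aq)]:  pH = pK1 − log₁₀([CO2(aq)]/[HCO3⁻])
log₁₀(0.110) = -0.959
pH = 6.43 − (-0.959) = 7.39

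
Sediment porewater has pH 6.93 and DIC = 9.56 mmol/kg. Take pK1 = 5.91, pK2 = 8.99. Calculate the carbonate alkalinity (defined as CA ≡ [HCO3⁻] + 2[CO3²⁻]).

CA = 8.81 mmol/kg

CA = [HCO3⁻] + 2[CO3²⁻] = (α₁ + 2α₂)·DIC
At pH 6.93: [H⁺]/K1 = 10^-1.02 = 0.095499, K2/[H⁺] = 10^-2.06 = 0.0087096
α₁ = 1/(1 + 0.095499 + 0.0087096) = 1/1.1042 = 0.9056; α₂ = α₁·K2/[H⁺] = 0.007888
α₁ + 2α₂ = 0.9214
CA = 0.9214 × 9.56 = 8.81 mmol/kg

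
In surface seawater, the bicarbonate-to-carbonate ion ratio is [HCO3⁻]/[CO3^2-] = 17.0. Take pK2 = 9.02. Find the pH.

pH = 7.79

From K2 = [H⁺][CO3^2-]/[HCO3⁻]:  pH = pK2 − log₁₀([HCO3⁻]/[CO3^2-])
log₁₀(17.0) = +1.230
pH = 9.02 − (+1.230) = 7.79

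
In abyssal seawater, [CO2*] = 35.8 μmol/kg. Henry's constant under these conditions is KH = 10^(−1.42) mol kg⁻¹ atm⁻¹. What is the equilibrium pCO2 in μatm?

KH = 10^(−1.42) = 3.802×10^-2 mol kg⁻¹ atm⁻¹
pCO2 = [CO2*]/KH = 35.8×10^-6 / 3.802×10^-2 = 9.42×10^-4 atm = 942 μatm

pCO2 = 942 μatm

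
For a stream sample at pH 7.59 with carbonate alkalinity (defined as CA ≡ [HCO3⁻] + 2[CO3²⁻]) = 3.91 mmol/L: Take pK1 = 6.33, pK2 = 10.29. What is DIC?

DIC = 4.12 mmol/L

CA = [HCO3⁻] + 2[CO3²⁻] = (α₁ + 2α₂)·DIC
At pH 7.59: [H⁺]/K1 = 10^-1.26 = 0.054954, K2/[H⁺] = 10^-2.70 = 0.0019953
α₁ = 1/(1 + 0.054954 + 0.0019953) = 1/1.0569 = 0.9461; α₂ = α₁·K2/[H⁺] = 0.001888
α₁ + 2α₂ = 0.9499
DIC = CA / (α₁ + 2α₂) = 3.91 / 0.9499 = 4.12 mmol/L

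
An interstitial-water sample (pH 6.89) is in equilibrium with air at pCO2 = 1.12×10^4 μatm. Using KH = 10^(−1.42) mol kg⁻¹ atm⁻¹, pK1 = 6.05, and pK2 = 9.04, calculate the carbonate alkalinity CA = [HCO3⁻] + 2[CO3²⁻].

CA = 2.99 mmol/kg

[CO2*] = KH · pCO2 = 10^(−1.42) × 1.12×10^4×10^-6 = 4.258×10^-4 mol/kg
α₀ = 1/(1 + K1/[H⁺] + K1K2/[H⁺]²) = 1/(1 + 10^+0.84 + 10^-1.31) = 0.1255
DIC = [CO2*]/α₀ = 4.258×10^-4 / 0.1255 = 3.393 mmol/kg
CA = (α₁ + 2α₂)·DIC = (0.8683 + 2×0.006147) × 3.393 = 2.99 mmol/kg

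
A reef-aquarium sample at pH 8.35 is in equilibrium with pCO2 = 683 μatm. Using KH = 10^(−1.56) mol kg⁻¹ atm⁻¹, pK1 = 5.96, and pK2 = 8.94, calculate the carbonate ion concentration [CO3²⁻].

[CO2*] = KH · pCO2 = 10^(−1.56) × 683×10^-6 = 1.881×10^-5 mol/kg
α₀ = 1/(1 + K1/[H⁺] + K1K2/[H⁺]²) = 1/(1 + 10^+2.39 + 10^+1.80) = 0.003230
DIC = [CO2*]/α₀ = 1.881×10^-5 / 0.003230 = 5.823 mmol/kg
[CO3²⁻] = α₂·DIC; α₂ = 0.2038, so [CO3²⁻] = 0.2038 × 5.823 = 1.19 mmol/kg

[CO3²⁻] = 1.19 mmol/kg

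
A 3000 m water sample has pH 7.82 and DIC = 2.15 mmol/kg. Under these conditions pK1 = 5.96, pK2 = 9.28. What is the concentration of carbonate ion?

[CO3²⁻] = 0.0711 mmol/kg

α₂ = 1 / (1 + [H⁺]/K2 + [H⁺]²/(K1K2)) = 1 / (1 + 10^+1.46 + 10^-0.40)
   = 1 / (1 + 28.840 + 0.39811) = 1/30.238 = 0.03307
[CO3²⁻] = α₂ × DIC = 0.03307 × 2.15 = 0.0711 mmol/kg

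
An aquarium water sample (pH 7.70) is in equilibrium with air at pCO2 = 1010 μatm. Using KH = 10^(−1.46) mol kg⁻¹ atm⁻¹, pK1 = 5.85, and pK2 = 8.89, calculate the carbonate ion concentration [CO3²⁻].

[CO3²⁻] = 0.160 mmol/kg

[CO2*] = KH · pCO2 = 10^(−1.46) × 1010×10^-6 = 3.502×10^-5 mol/kg
α₀ = 1/(1 + K1/[H⁺] + K1K2/[H⁺]²) = 1/(1 + 10^+1.85 + 10^+0.66) = 0.01309
DIC = [CO2*]/α₀ = 3.502×10^-5 / 0.01309 = 2.674 mmol/kg
[CO3²⁻] = α₂·DIC; α₂ = 0.05986, so [CO3²⁻] = 0.05986 × 2.674 = 0.160 mmol/kg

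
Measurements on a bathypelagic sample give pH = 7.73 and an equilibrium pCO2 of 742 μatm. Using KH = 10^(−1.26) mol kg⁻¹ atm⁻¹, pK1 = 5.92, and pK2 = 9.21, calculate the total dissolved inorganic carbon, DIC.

[CO2*] = KH · pCO2 = 10^(−1.26) × 742×10^-6 = 4.078×10^-5 mol/kg
α₀ = 1/(1 + K1/[H⁺] + K1K2/[H⁺]²) = 1/(1 + 10^+1.81 + 10^+0.33) = 0.01477
DIC = [CO2*]/α₀ = 4.078×10^-5 / 0.01477 = 2.76 mmol/kg

DIC = 2.76 mmol/kg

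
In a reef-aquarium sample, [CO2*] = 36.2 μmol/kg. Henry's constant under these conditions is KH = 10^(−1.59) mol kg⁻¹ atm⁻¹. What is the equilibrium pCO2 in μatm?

pCO2 = 1410 μatm

KH = 10^(−1.59) = 2.570×10^-2 mol kg⁻¹ atm⁻¹
pCO2 = [CO2*]/KH = 36.2×10^-6 / 2.570×10^-2 = 1.41×10^-3 atm = 1410 μatm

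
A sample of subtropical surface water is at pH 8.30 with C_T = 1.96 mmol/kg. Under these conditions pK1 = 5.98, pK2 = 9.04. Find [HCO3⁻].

α₁ = 1 / (1 + [H⁺]/K1 + K2/[H⁺]) = 1 / (1 + 10^-2.32 + 10^-0.74)
   = 1 / (1 + 0.0047863 + 0.18197) = 1/1.1868 = 0.8426
[HCO3⁻] = α₁ × DIC = 0.8426 × 1.96 = 1.65 mmol/kg

[HCO3⁻] = 1.65 mmol/kg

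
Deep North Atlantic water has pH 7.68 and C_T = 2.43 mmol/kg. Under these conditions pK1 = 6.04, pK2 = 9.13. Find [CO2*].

α₀ = 1 / (1 + K1/[H⁺] + K1K2/[H⁺]²) = 1 / (1 + 10^+1.64 + 10^+0.19)
   = 1 / (1 + 43.652 + 1.5488) = 1/46.200 = 0.02164
[CO2*] = α₀ × DIC = 0.02164 × 2.43 = 0.0526 mmol/kg

[CO2*] = 0.0526 mmol/kg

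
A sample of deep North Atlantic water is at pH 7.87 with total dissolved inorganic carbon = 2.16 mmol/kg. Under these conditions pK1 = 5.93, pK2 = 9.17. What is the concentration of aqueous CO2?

α₀ = 1 / (1 + K1/[H⁺] + K1K2/[H⁺]²) = 1 / (1 + 10^+1.94 + 10^+0.64)
   = 1 / (1 + 87.096 + 4.3652) = 1/92.462 = 0.01082
[CO2*] = α₀ × DIC = 0.01082 × 2.16 = 0.0234 mmol/kg

[CO2*] = 0.0234 mmol/kg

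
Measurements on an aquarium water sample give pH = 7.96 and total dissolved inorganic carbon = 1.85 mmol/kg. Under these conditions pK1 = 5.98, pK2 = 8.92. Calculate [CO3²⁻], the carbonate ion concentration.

[CO3²⁻] = 0.181 mmol/kg

α₂ = 1 / (1 + [H⁺]/K2 + [H⁺]²/(K1K2)) = 1 / (1 + 10^+0.96 + 10^-1.02)
   = 1 / (1 + 9.1201 + 0.095499) = 1/10.216 = 0.09789
[CO3²⁻] = α₂ × DIC = 0.09789 × 1.85 = 0.181 mmol/kg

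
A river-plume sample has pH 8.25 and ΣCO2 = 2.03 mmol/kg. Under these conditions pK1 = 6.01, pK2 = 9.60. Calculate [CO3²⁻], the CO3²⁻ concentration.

α₂ = 1 / (1 + [H⁺]/K2 + [H⁺]²/(K1K2)) = 1 / (1 + 10^+1.35 + 10^-0.89)
   = 1 / (1 + 22.387 + 0.12882) = 1/23.516 = 0.04252
[CO3²⁻] = α₂ × DIC = 0.04252 × 2.03 = 0.0863 mmol/kg

[CO3²⁻] = 0.0863 mmol/kg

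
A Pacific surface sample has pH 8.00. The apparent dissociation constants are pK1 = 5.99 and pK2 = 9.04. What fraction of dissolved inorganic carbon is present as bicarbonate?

α₁ = 0.908

α₁ = 1 / (1 + [H⁺]/K1 + K2/[H⁺]) = 1 / (1 + 10^-2.01 + 10^-1.04)
   = 1 / (1 + 0.0097724 + 0.091201) = 1/1.1010 = 0.9083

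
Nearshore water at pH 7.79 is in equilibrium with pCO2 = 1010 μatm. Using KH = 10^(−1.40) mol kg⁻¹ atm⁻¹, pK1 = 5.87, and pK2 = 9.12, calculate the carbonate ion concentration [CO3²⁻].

[CO3²⁻] = 0.156 mmol/kg

[CO2*] = KH · pCO2 = 10^(−1.40) × 1010×10^-6 = 4.021×10^-5 mol/kg
α₀ = 1/(1 + K1/[H⁺] + K1K2/[H⁺]²) = 1/(1 + 10^+1.92 + 10^+0.59) = 0.01136
DIC = [CO2*]/α₀ = 4.021×10^-5 / 0.01136 = 3.541 mmol/kg
[CO3²⁻] = α₂·DIC; α₂ = 0.04418, so [CO3²⁻] = 0.04418 × 3.541 = 0.156 mmol/kg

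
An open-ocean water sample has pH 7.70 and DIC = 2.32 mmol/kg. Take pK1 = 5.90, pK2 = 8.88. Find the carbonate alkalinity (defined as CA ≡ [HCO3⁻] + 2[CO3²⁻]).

CA = 2.43 mmol/kg

CA = [HCO3⁻] + 2[CO3²⁻] = (α₁ + 2α₂)·DIC
At pH 7.70: [H⁺]/K1 = 10^-1.80 = 0.015849, K2/[H⁺] = 10^-1.18 = 0.066069
α₁ = 1/(1 + 0.015849 + 0.066069) = 1/1.0819 = 0.9243; α₂ = α₁·K2/[H⁺] = 0.06107
α₁ + 2α₂ = 1.0464
CA = 1.0464 × 2.32 = 2.43 mmol/kg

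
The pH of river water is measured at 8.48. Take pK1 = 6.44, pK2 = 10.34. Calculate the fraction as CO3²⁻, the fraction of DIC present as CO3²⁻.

α₂ = 0.0135

α₂ = 1 / (1 + [H⁺]/K2 + [H⁺]²/(K1K2)) = 1 / (1 + 10^+1.86 + 10^-0.18)
   = 1 / (1 + 72.444 + 0.66069) = 1/74.104 = 0.01349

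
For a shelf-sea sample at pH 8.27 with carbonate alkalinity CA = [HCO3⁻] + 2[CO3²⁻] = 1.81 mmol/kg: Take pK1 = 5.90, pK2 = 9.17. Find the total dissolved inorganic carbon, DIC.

CA = [HCO3⁻] + 2[CO3²⁻] = (α₁ + 2α₂)·DIC
At pH 8.27: [H⁺]/K1 = 10^-2.37 = 0.0042658, K2/[H⁺] = 10^-0.90 = 0.12589
α₁ = 1/(1 + 0.0042658 + 0.12589) = 1/1.1302 = 0.8848; α₂ = α₁·K2/[H⁺] = 0.1114
α₁ + 2α₂ = 1.1076
DIC = CA / (α₁ + 2α₂) = 1.81 / 1.1076 = 1.63 mmol/kg

DIC = 1.63 mmol/kg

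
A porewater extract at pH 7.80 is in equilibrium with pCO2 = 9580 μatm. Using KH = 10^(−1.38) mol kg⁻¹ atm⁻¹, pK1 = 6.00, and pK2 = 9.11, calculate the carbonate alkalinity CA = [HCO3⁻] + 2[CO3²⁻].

CA = 27.7 mmol/kg

[CO2*] = KH · pCO2 = 10^(−1.38) × 9580×10^-6 = 3.994×10^-4 mol/kg
α₀ = 1/(1 + K1/[H⁺] + K1K2/[H⁺]²) = 1/(1 + 10^+1.80 + 10^+0.49) = 0.01488
DIC = [CO2*]/α₀ = 3.994×10^-4 / 0.01488 = 26.83 mmol/kg
CA = (α₁ + 2α₂)·DIC = (0.9391 + 2×0.04600) × 26.83 = 27.7 mmol/kg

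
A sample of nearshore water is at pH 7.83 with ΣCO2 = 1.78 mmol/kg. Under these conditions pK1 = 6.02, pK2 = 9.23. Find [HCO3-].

α₁ = 1 / (1 + [H⁺]/K1 + K2/[H⁺]) = 1 / (1 + 10^-1.81 + 10^-1.40)
   = 1 / (1 + 0.015488 + 0.039811) = 1/1.0553 = 0.9476
[HCO3⁻] = α₁ × DIC = 0.9476 × 1.78 = 1.69 mmol/kg

[HCO3⁻] = 1.69 mmol/kg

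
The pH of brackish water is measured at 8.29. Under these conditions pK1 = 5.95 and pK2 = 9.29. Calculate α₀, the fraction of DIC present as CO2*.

α₀ = 0.00414

α₀ = 1 / (1 + K1/[H⁺] + K1K2/[H⁺]²) = 1 / (1 + 10^+2.34 + 10^+1.34)
   = 1 / (1 + 218.78 + 21.878) = 1/241.65 = 0.004138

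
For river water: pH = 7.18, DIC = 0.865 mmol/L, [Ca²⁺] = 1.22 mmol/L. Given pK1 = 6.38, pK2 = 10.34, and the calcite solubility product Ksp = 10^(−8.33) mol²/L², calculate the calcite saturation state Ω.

Ω = 0.135

α₂ = 1 / (1 + [H⁺]/K2 + [H⁺]²/(K1K2)) = 1 / (1 + 10^+3.16 + 10^+2.36)
   = 1 / (1 + 1445.4 + 229.09) = 1/1675.5 = 0.0005968
[CO3²⁻] = α₂ × DIC = 0.0005968 × 0.865 = 0.0005163 mmol/L = 0.5163 μmol/L
Ksp = 10^(−8.33) = 4.677×10^-9
Ω = [Ca²⁺][CO3²⁻]/Ksp = (1.22×10^-3)(5.163×10^-7) / 4.677×10^-9 = 0.135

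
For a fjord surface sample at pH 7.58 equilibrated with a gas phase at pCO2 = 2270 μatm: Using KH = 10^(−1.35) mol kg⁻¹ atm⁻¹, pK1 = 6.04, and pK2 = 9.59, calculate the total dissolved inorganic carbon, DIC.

DIC = 3.65 mmol/kg

[CO2*] = KH · pCO2 = 10^(−1.35) × 2270×10^-6 = 1.014×10^-4 mol/kg
α₀ = 1/(1 + K1/[H⁺] + K1K2/[H⁺]²) = 1/(1 + 10^+1.54 + 10^-0.47) = 0.02777
DIC = [CO2*]/α₀ = 1.014×10^-4 / 0.02777 = 3.65 mmol/kg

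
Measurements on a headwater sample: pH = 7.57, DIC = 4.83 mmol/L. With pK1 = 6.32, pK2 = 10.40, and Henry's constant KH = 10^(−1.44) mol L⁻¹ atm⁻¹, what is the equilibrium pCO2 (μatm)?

α₀ = 1 / (1 + K1/[H⁺] + K1K2/[H⁺]²) = 1 / (1 + 10^+1.25 + 10^-1.58)
   = 1 / (1 + 17.783 + 0.026303) = 1/18.809 = 0.05317
[CO2*] = α₀ × DIC = 0.05317 × 4.83 = 0.2568 mmol/L
pCO2 = [CO2*]/KH = 2.568×10^-4 / 3.631×10^-2 = 7070 μatm

pCO2 = 7070 μatm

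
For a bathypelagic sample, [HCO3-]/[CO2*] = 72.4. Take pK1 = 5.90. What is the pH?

From K1 = [H⁺][HCO3-]/[CO2*]:  pH = pK1 + log₁₀([HCO3-]/[CO2*])
log₁₀(72.4) = +1.860
pH = 5.90 + (+1.860) = 7.76

pH = 7.76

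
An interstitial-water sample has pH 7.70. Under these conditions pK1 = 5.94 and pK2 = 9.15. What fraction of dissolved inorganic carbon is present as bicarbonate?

α₁ = 1 / (1 + [H⁺]/K1 + K2/[H⁺]) = 1 / (1 + 10^-1.76 + 10^-1.45)
   = 1 / (1 + 0.017378 + 0.035481) = 1/1.0529 = 0.9498

α₁ = 0.950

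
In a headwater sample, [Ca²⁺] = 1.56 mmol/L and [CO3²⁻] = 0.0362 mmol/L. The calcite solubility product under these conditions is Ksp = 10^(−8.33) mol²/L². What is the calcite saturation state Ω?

Ω = 12.1

Ksp = 10^(−8.33) = 4.677×10^-9
Ω = [Ca²⁺][CO3²⁻]/Ksp = (1.56×10^-3)(0.0362×10^-3) / 4.677×10^-9 = 12.1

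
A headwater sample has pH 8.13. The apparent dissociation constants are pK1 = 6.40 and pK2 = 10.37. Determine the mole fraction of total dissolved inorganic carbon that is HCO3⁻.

α₁ = 1 / (1 + [H⁺]/K1 + K2/[H⁺]) = 1 / (1 + 10^-1.73 + 10^-2.24)
   = 1 / (1 + 0.018621 + 0.0057544) = 1/1.0244 = 0.9762

α₁ = 0.976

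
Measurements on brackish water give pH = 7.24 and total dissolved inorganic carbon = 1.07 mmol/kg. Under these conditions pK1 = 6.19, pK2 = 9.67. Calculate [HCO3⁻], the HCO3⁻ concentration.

[HCO3⁻] = 0.979 mmol/kg

α₁ = 1 / (1 + [H⁺]/K1 + K2/[H⁺]) = 1 / (1 + 10^-1.05 + 10^-2.43)
   = 1 / (1 + 0.089125 + 0.0037154) = 1/1.0928 = 0.9150
[HCO3⁻] = α₁ × DIC = 0.9150 × 1.07 = 0.979 mmol/kg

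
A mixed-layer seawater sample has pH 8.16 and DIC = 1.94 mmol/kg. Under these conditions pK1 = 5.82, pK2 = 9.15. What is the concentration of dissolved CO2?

α₀ = 1 / (1 + K1/[H⁺] + K1K2/[H⁺]²) = 1 / (1 + 10^+2.34 + 10^+1.35)
   = 1 / (1 + 218.78 + 22.387) = 1/242.16 = 0.004129
[CO2*] = α₀ × DIC = 0.004129 × 1.94 = 0.00801 mmol/kg = 8.01 μmol/kg

[CO2*] = 8.01 μmol/kg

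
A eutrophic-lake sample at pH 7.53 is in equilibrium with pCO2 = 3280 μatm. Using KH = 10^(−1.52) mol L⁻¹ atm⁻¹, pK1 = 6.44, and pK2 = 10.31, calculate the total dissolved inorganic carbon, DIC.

DIC = 1.32 mmol/L

[CO2*] = KH · pCO2 = 10^(−1.52) × 3280×10^-6 = 9.905×10^-5 mol/L
α₀ = 1/(1 + K1/[H⁺] + K1K2/[H⁺]²) = 1/(1 + 10^+1.09 + 10^-1.69) = 0.07506
DIC = [CO2*]/α₀ = 9.905×10^-5 / 0.07506 = 1.32 mmol/L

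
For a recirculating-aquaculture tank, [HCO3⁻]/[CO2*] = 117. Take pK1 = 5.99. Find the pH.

pH = 8.06

From K1 = [H⁺][HCO3⁻]/[CO2*]:  pH = pK1 + log₁₀([HCO3⁻]/[CO2*])
log₁₀(117) = +2.068
pH = 5.99 + (+2.068) = 8.06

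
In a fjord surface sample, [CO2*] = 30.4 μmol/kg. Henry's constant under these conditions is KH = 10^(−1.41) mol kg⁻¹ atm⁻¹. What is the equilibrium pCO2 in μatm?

pCO2 = 781 μatm

KH = 10^(−1.41) = 3.890×10^-2 mol kg⁻¹ atm⁻¹
pCO2 = [CO2*]/KH = 30.4×10^-6 / 3.890×10^-2 = 7.81×10^-4 atm = 781 μatm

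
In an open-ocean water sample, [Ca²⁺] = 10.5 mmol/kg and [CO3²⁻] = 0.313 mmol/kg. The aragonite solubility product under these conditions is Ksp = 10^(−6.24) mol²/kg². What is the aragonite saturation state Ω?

Ksp = 10^(−6.24) = 5.754×10^-7
Ω = [Ca²⁺][CO3²⁻]/Ksp = (10.5×10^-3)(0.313×10^-3) / 5.754×10^-7 = 5.71

Ω = 5.71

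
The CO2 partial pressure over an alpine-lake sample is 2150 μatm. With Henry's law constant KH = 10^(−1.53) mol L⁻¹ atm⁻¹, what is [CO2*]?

KH = 10^(−1.53) = 2.951×10^-2 mol L⁻¹ atm⁻¹
[CO2*] = KH · pCO2 = 2.951×10^-2 × 2150×10^-6 atm = 6.35×10^-5 mol/L

[CO2*] = 63.5 μmol/L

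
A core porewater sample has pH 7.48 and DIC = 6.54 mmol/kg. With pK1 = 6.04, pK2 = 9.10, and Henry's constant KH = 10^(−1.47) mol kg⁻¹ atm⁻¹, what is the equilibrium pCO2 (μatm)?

pCO2 = 6610 μatm

α₀ = 1 / (1 + K1/[H⁺] + K1K2/[H⁺]²) = 1 / (1 + 10^+1.44 + 10^-0.18)
   = 1 / (1 + 27.542 + 0.66069) = 1/29.203 = 0.03424
[CO2*] = α₀ × DIC = 0.03424 × 6.54 = 0.2239 mmol/kg
pCO2 = [CO2*]/KH = 2.239×10^-4 / 3.388×10^-2 = 6610 μatm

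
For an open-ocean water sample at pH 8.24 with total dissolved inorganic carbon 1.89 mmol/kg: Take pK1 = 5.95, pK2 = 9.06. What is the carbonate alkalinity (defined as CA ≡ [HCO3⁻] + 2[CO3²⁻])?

CA = 2.13 mmol/kg

CA = [HCO3⁻] + 2[CO3²⁻] = (α₁ + 2α₂)·DIC
At pH 8.24: [H⁺]/K1 = 10^-2.29 = 0.0051286, K2/[H⁺] = 10^-0.82 = 0.15136
α₁ = 1/(1 + 0.0051286 + 0.15136) = 1/1.1565 = 0.8647; α₂ = α₁·K2/[H⁺] = 0.1309
α₁ + 2α₂ = 1.1264
CA = 1.1264 × 1.89 = 2.13 mmol/kg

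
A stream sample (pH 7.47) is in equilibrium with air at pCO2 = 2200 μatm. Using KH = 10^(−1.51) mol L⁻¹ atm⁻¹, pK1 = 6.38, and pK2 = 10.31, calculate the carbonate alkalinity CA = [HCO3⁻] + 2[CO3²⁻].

[CO2*] = KH · pCO2 = 10^(−1.51) × 2200×10^-6 = 6.799×10^-5 mol/L
α₀ = 1/(1 + K1/[H⁺] + K1K2/[H⁺]²) = 1/(1 + 10^+1.09 + 10^-1.75) = 0.07507
DIC = [CO2*]/α₀ = 6.799×10^-5 / 0.07507 = 0.9056 mmol/L
CA = (α₁ + 2α₂)·DIC = (0.9236 + 2×0.001335) × 0.9056 = 0.839 mmol/L

CA = 0.839 mmol/L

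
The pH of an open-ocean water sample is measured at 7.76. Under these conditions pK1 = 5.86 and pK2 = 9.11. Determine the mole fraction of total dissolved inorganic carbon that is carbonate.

α₂ = 1 / (1 + [H⁺]/K2 + [H⁺]²/(K1K2)) = 1 / (1 + 10^+1.35 + 10^-0.55)
   = 1 / (1 + 22.387 + 0.28184) = 1/23.669 = 0.04225

α₂ = 0.0422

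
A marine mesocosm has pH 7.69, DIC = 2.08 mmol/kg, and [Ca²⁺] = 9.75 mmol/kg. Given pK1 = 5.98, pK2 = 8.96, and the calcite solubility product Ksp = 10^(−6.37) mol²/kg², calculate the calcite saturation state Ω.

Ω = 2.38

α₂ = 1 / (1 + [H⁺]/K2 + [H⁺]²/(K1K2)) = 1 / (1 + 10^+1.27 + 10^-0.44)
   = 1 / (1 + 18.621 + 0.36308) = 1/19.984 = 0.05004
[CO3²⁻] = α₂ × DIC = 0.05004 × 2.08 = 0.1041 mmol/kg
Ksp = 10^(−6.37) = 4.266×10^-7
Ω = [Ca²⁺][CO3²⁻]/Ksp = (9.75×10^-3)(1.041×10^-4) / 4.266×10^-7 = 2.38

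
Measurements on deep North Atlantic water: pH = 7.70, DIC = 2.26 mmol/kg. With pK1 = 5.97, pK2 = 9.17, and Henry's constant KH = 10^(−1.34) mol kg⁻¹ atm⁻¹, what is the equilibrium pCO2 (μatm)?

pCO2 = 875 μatm

α₀ = 1 / (1 + K1/[H⁺] + K1K2/[H⁺]²) = 1 / (1 + 10^+1.73 + 10^+0.26)
   = 1 / (1 + 53.703 + 1.8197) = 1/56.523 = 0.01769
[CO2*] = α₀ × DIC = 0.01769 × 2.26 = 0.03998 mmol/kg
pCO2 = [CO2*]/KH = 3.998×10^-5 / 4.571×10^-2 = 875 μatm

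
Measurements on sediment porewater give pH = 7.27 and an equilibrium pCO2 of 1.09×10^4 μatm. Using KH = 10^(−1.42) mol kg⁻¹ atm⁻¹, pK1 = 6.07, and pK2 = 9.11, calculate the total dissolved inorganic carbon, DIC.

DIC = 7.08 mmol/kg

[CO2*] = KH · pCO2 = 10^(−1.42) × 1.09×10^4×10^-6 = 4.144×10^-4 mol/kg
α₀ = 1/(1 + K1/[H⁺] + K1K2/[H⁺]²) = 1/(1 + 10^+1.20 + 10^-0.64) = 0.05855
DIC = [CO2*]/α₀ = 4.144×10^-4 / 0.05855 = 7.08 mmol/kg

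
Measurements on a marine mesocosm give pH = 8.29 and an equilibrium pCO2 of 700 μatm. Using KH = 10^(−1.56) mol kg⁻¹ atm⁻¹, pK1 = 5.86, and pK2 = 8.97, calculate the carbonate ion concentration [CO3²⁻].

[CO3²⁻] = 1.08 mmol/kg

[CO2*] = KH · pCO2 = 10^(−1.56) × 700×10^-6 = 1.928×10^-5 mol/kg
α₀ = 1/(1 + K1/[H⁺] + K1K2/[H⁺]²) = 1/(1 + 10^+2.43 + 10^+1.75) = 0.003064
DIC = [CO2*]/α₀ = 1.928×10^-5 / 0.003064 = 6.293 mmol/kg
[CO3²⁻] = α₂·DIC; α₂ = 0.1723, so [CO3²⁻] = 0.1723 × 6.293 = 1.08 mmol/kg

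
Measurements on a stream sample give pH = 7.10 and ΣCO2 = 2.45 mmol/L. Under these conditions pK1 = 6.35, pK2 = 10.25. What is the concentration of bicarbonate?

α₁ = 1 / (1 + [H⁺]/K1 + K2/[H⁺]) = 1 / (1 + 10^-0.75 + 10^-3.15)
   = 1 / (1 + 0.17783 + 0.00070795) = 1/1.1785 = 0.8485
[HCO3⁻] = α₁ × DIC = 0.8485 × 2.45 = 2.08 mmol/L

[HCO3⁻] = 2.08 mmol/L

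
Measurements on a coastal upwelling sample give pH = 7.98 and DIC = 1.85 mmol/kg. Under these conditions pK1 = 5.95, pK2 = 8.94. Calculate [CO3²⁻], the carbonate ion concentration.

α₂ = 1 / (1 + [H⁺]/K2 + [H⁺]²/(K1K2)) = 1 / (1 + 10^+0.96 + 10^-1.07)
   = 1 / (1 + 9.1201 + 0.085114) = 1/10.205 = 0.09799
[CO3²⁻] = α₂ × DIC = 0.09799 × 1.85 = 0.181 mmol/kg

[CO3²⁻] = 0.181 mmol/kg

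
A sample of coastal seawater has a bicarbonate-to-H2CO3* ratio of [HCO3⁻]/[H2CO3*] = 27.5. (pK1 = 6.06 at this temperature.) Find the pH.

From K1 = [H⁺][HCO3⁻]/[H2CO3*]:  pH = pK1 + log₁₀([HCO3⁻]/[H2CO3*])
log₁₀(27.5) = +1.439
pH = 6.06 + (+1.439) = 7.50

pH = 7.50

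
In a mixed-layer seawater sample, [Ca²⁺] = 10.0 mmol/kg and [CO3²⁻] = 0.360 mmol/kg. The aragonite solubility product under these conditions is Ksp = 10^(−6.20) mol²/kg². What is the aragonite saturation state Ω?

Ksp = 10^(−6.20) = 6.310×10^-7
Ω = [Ca²⁺][CO3²⁻]/Ksp = (10.0×10^-3)(0.360×10^-3) / 6.310×10^-7 = 5.71

Ω = 5.71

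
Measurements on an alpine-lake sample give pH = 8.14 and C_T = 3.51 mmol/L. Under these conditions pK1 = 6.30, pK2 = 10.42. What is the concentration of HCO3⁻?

[HCO3⁻] = 3.44 mmol/L

α₁ = 1 / (1 + [H⁺]/K1 + K2/[H⁺]) = 1 / (1 + 10^-1.84 + 10^-2.28)
   = 1 / (1 + 0.014454 + 0.0052481) = 1/1.0197 = 0.9807
[HCO3⁻] = α₁ × DIC = 0.9807 × 3.51 = 3.44 mmol/L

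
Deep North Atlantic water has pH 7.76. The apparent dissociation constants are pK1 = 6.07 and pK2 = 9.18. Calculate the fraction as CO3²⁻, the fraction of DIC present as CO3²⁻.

α₂ = 1 / (1 + [H⁺]/K2 + [H⁺]²/(K1K2)) = 1 / (1 + 10^+1.42 + 10^-0.27)
   = 1 / (1 + 26.303 + 0.53703) = 1/27.840 = 0.03592

α₂ = 0.0359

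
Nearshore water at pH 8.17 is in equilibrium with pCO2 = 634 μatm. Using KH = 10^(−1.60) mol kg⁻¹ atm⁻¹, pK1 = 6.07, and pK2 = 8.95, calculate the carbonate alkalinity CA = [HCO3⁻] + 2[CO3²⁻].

CA = 2.67 mmol/kg

[CO2*] = KH · pCO2 = 10^(−1.60) × 634×10^-6 = 1.593×10^-5 mol/kg
α₀ = 1/(1 + K1/[H⁺] + K1K2/[H⁺]²) = 1/(1 + 10^+2.10 + 10^+1.32) = 0.006767
DIC = [CO2*]/α₀ = 1.593×10^-5 / 0.006767 = 2.354 mmol/kg
CA = (α₁ + 2α₂)·DIC = (0.8519 + 2×0.1414) × 2.354 = 2.67 mmol/kg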